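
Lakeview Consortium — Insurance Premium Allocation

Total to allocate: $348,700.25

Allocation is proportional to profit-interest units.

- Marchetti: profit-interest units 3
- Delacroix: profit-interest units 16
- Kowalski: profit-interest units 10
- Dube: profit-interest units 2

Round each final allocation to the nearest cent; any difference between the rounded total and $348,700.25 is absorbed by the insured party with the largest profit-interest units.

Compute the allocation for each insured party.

Combined profit-interest units = 3 + 16 + 10 + 2 = 31.
Unrounded shares: Marchetti 33,745.1855; Delacroix 179,974.3226; Kowalski 112,483.9516; Dube 22,496.7903.
Rounded to nearest cent: Marchetti $33,745.19; Delacroix $179,974.32; Kowalski $112,483.95; Dube $22,496.79. Sum = $348,700.25.
Rounded total matches; no reconciliation needed.

Marchetti: $33,745.19 · Delacroix: $179,974.32 · Kowalski: $112,483.95 · Dube: $22,496.79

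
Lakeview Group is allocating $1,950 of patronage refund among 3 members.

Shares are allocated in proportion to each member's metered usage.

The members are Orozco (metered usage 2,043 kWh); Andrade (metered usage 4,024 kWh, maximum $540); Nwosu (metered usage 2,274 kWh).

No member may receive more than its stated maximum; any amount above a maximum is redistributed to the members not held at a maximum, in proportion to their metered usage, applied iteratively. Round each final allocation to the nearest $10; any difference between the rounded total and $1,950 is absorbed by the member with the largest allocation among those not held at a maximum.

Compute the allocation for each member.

Combined metered usage = 8,341.
Pro-rata shares before constraints: Orozco 477.62; Andrade 940.75; Nwosu 531.63.
Cap binds for Andrade ($540); residual $1,410 reallocated over remaining metered usage 4,317.
Remaining shares: Orozco 667.28 → $670; Nwosu 742.72 → $740.

Orozco: $670 | Andrade: $540 | Nwosu: $740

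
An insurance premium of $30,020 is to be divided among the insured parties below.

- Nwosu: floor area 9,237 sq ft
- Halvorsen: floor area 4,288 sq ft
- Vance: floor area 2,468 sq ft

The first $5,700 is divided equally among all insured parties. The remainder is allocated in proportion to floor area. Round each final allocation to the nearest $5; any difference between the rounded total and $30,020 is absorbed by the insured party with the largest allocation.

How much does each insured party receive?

Nwosu: $15,945 · Halvorsen: $8,420 · Vance: $5,655

Equal tier: $5,700 ÷ 3 = $1,900 apiece.
Remainder $24,320 by floor area (total 15,993): Nwosu 14,046.39 → $14,045; Halvorsen 6,520.61 → $6,520; Vance 3,753.00 → $3,755.
Totals: Nwosu $1,900 + $14,045 = $15,945; Halvorsen $1,900 + $6,520 = $8,420; Vance $1,900 + $3,755 = $5,655.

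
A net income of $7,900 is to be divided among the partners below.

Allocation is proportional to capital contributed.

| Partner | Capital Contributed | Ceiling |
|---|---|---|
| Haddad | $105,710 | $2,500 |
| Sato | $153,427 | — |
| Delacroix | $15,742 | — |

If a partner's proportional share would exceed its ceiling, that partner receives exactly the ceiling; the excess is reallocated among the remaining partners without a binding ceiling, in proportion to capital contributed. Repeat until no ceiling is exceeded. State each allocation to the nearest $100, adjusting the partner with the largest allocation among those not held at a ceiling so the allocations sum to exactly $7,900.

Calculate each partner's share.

Haddad: $2,500 · Sato: $4,900 · Delacroix: $500

Total capital contributed = 274,879.
Proportional shares (ignoring caps): Haddad 3,038.10; Sato 4,409.48; Delacroix 452.42.
Cap binds for Haddad ($2,500); balance $5,400 reallocated over remaining capital contributed 169,169.
Remaining shares: Sato 4,897.50 → $4,900; Delacroix 502.50 → $500.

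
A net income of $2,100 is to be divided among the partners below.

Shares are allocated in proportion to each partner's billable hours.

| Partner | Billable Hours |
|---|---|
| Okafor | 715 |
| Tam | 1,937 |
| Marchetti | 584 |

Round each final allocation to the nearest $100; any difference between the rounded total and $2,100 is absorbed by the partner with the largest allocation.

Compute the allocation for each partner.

Okafor: $500; Tam: $1,200; Marchetti: $400

Sum of billable hours: 3,236.
Proportional shares: Okafor 715/3,236 × $2,100 = 464.00; Tam 1,937/3,236 × $2,100 = 1,257.01; Marchetti 584/3,236 × $2,100 = 378.99.
After rounding ($100): Okafor $500; Tam $1,300; Marchetti $400. Sum = $2,200.
Difference $2,100 − $2,200 = −$100 applied to largest allocation (Tam): Tam becomes $1,200.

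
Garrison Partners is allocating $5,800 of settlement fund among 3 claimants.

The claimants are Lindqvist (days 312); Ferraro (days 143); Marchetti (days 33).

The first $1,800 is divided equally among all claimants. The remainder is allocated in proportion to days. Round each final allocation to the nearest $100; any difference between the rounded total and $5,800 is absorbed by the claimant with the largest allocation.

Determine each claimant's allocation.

Lindqvist: $3,100 · Ferraro: $1,800 · Marchetti: $900

First tranche $1,800 split equally: $600 each.
Remainder $4,000 by days (total 488): Lindqvist 2,557.38 → $2,600; Ferraro 1,172.13 → $1,200; Marchetti 270.49 → $300.
Rounding difference −$100 on remainder applied to Lindqvist.
Totals: Lindqvist $600 + $2,500 = $3,100; Ferraro $600 + $1,200 = $1,800; Marchetti $600 + $300 = $900.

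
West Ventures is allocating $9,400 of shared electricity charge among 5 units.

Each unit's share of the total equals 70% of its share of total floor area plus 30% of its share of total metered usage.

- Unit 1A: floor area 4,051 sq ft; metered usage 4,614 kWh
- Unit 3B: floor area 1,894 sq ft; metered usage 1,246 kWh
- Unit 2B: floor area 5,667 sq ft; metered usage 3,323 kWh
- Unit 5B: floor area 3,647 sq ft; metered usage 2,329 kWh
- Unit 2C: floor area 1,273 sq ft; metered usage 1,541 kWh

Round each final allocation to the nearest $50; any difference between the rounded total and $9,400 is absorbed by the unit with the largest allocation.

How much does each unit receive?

Unit 1A: $2,600 · Unit 3B: $1,000 · Unit 2B: $3,000 · Unit 5B: $1,950 · Unit 2C: $850

Floor area total 16,532; metered usage total 13,053.
Blended shares (70% floor area + 30% metered usage): Unit 1A 0.2776; Unit 3B 0.1088; Unit 2B 0.3163; Unit 5B 0.2079; Unit 2C 0.0893.
Pro-rata amounts: Unit 1A 2,609.18; Unit 3B 1,023.03; Unit 2B 2,973.47; Unit 5B 1,954.73; Unit 2C 839.60.
Rounded to nearest $50: Unit 1A $2,600; Unit 3B $1,000; Unit 2B $2,950; Unit 5B $1,950; Unit 2C $850. Sum = $9,350.
Difference $9,400 − $9,350 = +$50 applied to largest allocation (Unit 2B): Unit 2B becomes $3,000.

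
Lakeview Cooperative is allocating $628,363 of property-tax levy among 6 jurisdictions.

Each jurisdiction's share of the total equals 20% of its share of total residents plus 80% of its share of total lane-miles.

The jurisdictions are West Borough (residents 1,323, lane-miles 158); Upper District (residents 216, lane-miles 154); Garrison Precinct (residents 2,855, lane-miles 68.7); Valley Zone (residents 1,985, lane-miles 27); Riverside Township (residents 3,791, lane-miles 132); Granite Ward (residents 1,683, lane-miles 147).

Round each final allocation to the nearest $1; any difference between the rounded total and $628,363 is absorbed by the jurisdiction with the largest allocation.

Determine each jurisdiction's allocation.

Totals — residents 11,853, lane-miles 686.7.
Composite weights (20% residents + 80% lane-miles): West Borough 0.2064; Upper District 0.1831; Garrison Precinct 0.1282; Valley Zone 0.0649; Riverside Township 0.2177; Granite Ward 0.1997.
Pro-rata amounts: West Borough 129,689.22; Upper District 115,023.99; Garrison Precinct 80,561.42; Valley Zone 40,811.18; Riverside Township 136,823.45; Granite Ward 125,453.74.
After rounding ($1): West Borough $129,689; Upper District $115,024; Garrison Precinct $80,561; Valley Zone $40,811; Riverside Township $136,823; Granite Ward $125,454. Sum = $628,362.
Difference $628,363 − $628,362 = +$1 applied to largest allocation (Riverside Township): Riverside Township becomes $136,824.

West Borough: $129,689 | Upper District: $115,024 | Garrison Precinct: $80,561 | Valley Zone: $40,811 | Riverside Township: $136,824 | Granite Ward: $125,454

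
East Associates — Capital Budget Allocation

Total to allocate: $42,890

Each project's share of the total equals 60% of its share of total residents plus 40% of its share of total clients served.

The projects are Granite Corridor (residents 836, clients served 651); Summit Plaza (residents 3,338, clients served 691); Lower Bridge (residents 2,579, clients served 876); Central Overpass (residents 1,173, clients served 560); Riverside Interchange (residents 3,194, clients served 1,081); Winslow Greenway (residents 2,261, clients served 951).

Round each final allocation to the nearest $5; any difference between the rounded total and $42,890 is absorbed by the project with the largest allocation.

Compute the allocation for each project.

Granite Corridor: $3,930; Summit Plaza: $8,885; Lower Bridge: $8,085; Central Overpass: $4,255; Riverside Interchange: $9,995; Winslow Greenway: $7,740

Residents total 13,381; clients served total 4,810.
Composite weights (60% residents + 40% clients served): Granite Corridor 0.0916; Summit Plaza 0.2071; Lower Bridge 0.1885; Central Overpass 0.0992; Riverside Interchange 0.2331; Winslow Greenway 0.1805.
Unrounded shares: Granite Corridor 3,929.72; Summit Plaza 8,884.17; Lower Bridge 8,084.33; Central Overpass 4,253.26; Riverside Interchange 9,998.26; Winslow Greenway 7,740.26.
At nearest $5: Granite Corridor $3,930; Summit Plaza $8,885; Lower Bridge $8,085; Central Overpass $4,255; Riverside Interchange $10,000; Winslow Greenway $7,740. Sum = $42,895.
Difference $42,890 − $42,895 = −$5 applied to largest allocation (Riverside Interchange): Riverside Interchange becomes $9,995.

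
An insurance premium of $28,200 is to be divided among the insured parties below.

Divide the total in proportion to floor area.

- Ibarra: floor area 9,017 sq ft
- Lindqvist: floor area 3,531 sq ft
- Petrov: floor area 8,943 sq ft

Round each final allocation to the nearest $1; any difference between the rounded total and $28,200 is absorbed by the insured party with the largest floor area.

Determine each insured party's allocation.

Sum of floor area: 9,017 + 3,531 + 8,943 = 21,491.
Raw shares: Ibarra 11,831.90; Lindqvist 4,633.30; Petrov 11,734.80.
At nearest $1: Ibarra $11,832; Lindqvist $4,633; Petrov $11,735. Sum = $28,200.
Sum already equals the total — no adjustment.

Ibarra: $11,832 | Lindqvist: $4,633 | Petrov: $11,735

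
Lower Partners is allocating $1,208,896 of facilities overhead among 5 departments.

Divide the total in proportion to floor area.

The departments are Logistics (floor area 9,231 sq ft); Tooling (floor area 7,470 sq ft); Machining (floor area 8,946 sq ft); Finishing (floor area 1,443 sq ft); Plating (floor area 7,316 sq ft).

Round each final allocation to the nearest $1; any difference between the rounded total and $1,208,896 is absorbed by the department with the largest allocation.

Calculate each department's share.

Logistics: $324,343; Tooling: $262,467; Machining: $314,328; Finishing: $50,702; Plating: $257,056

Combined floor area = 34,406.
Unrounded shares: Logistics 9,231/34,406 × $1,208,896 = 324,342.24; Tooling 7,470/34,406 × $1,208,896 = 262,467.39; Machining 8,946/34,406 × $1,208,896 = 314,328.42; Finishing 1,443/34,406 × $1,208,896 = 50,701.53; Plating 7,316/34,406 × $1,208,896 = 257,056.42.
Rounded to nearest $1: Logistics $324,342; Tooling $262,467; Machining $314,328; Finishing $50,702; Plating $257,056. Sum = $1,208,895.
Difference $1,208,896 − $1,208,895 = +$1 applied to largest allocation (Logistics): Logistics becomes $324,343.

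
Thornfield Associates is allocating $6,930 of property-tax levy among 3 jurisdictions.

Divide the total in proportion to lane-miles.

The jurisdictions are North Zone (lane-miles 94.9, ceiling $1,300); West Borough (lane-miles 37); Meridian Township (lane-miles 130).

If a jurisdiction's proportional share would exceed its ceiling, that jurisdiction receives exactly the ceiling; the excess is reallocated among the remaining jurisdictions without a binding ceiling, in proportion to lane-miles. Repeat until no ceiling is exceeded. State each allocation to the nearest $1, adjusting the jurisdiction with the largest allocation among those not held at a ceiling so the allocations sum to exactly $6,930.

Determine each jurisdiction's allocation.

Combined lane-miles = 261.9.
Pro-rata shares before constraints: North Zone 2,511.10; West Borough 979.04; Meridian Township 3,439.86.
Held at cap: North Zone ($1,300); balance $5,630 reallocated over remaining lane-miles 167.
Redistributed shares: West Borough 1,247.37 → $1,247; Meridian Township 4,382.63 → $4,383.

North Zone: $1,300 | West Borough: $1,247 | Meridian Township: $4,383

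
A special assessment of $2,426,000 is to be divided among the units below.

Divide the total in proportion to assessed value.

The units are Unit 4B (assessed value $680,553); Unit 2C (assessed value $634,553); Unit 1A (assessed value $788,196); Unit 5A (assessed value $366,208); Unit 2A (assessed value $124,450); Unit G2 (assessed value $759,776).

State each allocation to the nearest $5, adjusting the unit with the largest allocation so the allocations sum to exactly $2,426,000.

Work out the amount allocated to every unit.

Unit 4B: $492,295 | Unit 2C: $459,020 | Unit 1A: $570,155 | Unit 5A: $264,905 | Unit 2A: $90,025 | Unit G2: $549,600

Assessed value total: 3,353,736.
Proportional shares: Unit 4B 680,553/3,353,736 × $2,426,000 = 492,293.24; Unit 2C 634,553/3,353,736 × $2,426,000 = 459,018.12; Unit 1A 788,196/3,353,736 × $2,426,000 = 570,159.22; Unit 5A 366,208/3,353,736 × $2,426,000 = 264,904.75; Unit 2A 124,450/3,353,736 × $2,426,000 = 90,023.69; Unit G2 759,776/3,353,736 × $2,426,000 = 549,600.98.
Rounded to nearest $5: Unit 4B $492,295; Unit 2C $459,020; Unit 1A $570,160; Unit 5A $264,905; Unit 2A $90,025; Unit G2 $549,600. Sum = $2,426,005.
Difference $2,426,000 − $2,426,005 = −$5 applied to largest allocation (Unit 1A): Unit 1A becomes $570,155.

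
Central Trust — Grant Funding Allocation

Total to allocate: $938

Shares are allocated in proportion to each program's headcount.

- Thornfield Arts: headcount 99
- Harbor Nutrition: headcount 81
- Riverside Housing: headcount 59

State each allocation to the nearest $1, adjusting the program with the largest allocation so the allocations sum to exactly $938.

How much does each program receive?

Combined headcount = 239.
Raw shares: Thornfield Arts 99/239 × $938 = 388.54; Harbor Nutrition 81/239 × $938 = 317.90; Riverside Housing 59/239 × $938 = 231.56.
After rounding ($1): Thornfield Arts $389; Harbor Nutrition $318; Riverside Housing $232. Sum = $939.
Difference $938 − $939 = −$1 applied to largest allocation (Thornfield Arts): Thornfield Arts becomes $388.

Thornfield Arts: $388 | Harbor Nutrition: $318 | Riverside Housing: $232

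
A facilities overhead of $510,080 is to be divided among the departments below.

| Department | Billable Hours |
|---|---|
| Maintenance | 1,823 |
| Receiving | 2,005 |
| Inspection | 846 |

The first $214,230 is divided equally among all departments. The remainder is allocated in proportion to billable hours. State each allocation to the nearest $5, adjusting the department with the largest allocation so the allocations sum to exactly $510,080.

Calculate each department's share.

First tranche $214,230 split equally: $71,410 each.
Remainder $295,850 by billable hours (total 4,674): Maintenance 115,390.36 → $115,390; Receiving 126,910.41 → $126,910; Inspection 53,549.23 → $53,550.
Totals: Maintenance $71,410 + $115,390 = $186,800; Receiving $71,410 + $126,910 = $198,320; Inspection $71,410 + $53,550 = $124,960.

Maintenance: $186,800 | Receiving: $198,320 | Inspection: $124,960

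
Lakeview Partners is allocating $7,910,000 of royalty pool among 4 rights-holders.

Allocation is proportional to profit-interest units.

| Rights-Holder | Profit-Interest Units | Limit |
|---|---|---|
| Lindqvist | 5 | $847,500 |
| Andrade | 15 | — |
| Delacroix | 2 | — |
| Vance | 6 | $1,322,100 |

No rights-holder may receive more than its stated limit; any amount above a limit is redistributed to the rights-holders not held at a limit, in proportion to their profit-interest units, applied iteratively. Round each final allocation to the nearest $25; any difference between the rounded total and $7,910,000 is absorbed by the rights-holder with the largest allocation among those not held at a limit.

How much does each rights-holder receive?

Total profit-interest units = 28.
Proportional shares (ignoring caps): Lindqvist 1,412,500.00; Andrade 4,237,500.00; Delacroix 565,000.00; Vance 1,695,000.00.
Capped: Lindqvist ($847,500), Vance ($1,322,100); remaining pool $5,740,400 reallocated over remaining profit-interest units 17.
Redistributed shares: Andrade 5,065,058.82 → $5,065,050; Delacroix 675,341.18 → $675,350.

Lindqvist: $847,500; Andrade: $5,065,050; Delacroix: $675,350; Vance: $1,322,100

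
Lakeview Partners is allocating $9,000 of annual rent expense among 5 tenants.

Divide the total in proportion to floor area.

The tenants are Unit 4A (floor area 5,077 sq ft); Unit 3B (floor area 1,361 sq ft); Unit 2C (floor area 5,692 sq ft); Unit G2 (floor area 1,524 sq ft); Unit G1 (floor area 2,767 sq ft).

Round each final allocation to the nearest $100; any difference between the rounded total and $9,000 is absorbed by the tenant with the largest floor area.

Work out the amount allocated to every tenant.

Unit 4A: $2,800; Unit 3B: $700; Unit 2C: $3,200; Unit G2: $800; Unit G1: $1,500

Combined floor area = 16,421.
Proportional shares: Unit 4A 5,077/16,421 × $9,000 = 2,782.60; Unit 3B 1,361/16,421 × $9,000 = 745.94; Unit 2C 5,692/16,421 × $9,000 = 3,119.66; Unit G2 1,524/16,421 × $9,000 = 835.27; Unit G1 2,767/16,421 × $9,000 = 1,516.53.
After rounding ($100): Unit 4A $2,800; Unit 3B $700; Unit 2C $3,100; Unit G2 $800; Unit G1 $1,500. Sum = $8,900.
Difference $9,000 − $8,900 = +$100 applied to largest floor area (Unit 2C): Unit 2C becomes $3,200.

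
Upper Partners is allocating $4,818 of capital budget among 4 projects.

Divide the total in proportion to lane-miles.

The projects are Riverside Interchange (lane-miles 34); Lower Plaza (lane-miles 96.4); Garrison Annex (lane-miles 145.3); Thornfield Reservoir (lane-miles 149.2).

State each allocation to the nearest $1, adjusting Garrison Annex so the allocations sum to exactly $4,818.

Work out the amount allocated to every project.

Sum of lane-miles: 424.9.
Unrounded shares: Riverside Interchange 34/424.9 × $4,818 = 385.53; Lower Plaza 96.4/424.9 × $4,818 = 1,093.09; Garrison Annex 145.3/424.9 × $4,818 = 1,647.58; Thornfield Reservoir 149.2/424.9 × $4,818 = 1,691.80.
After rounding ($1): Riverside Interchange $386; Lower Plaza $1,093; Garrison Annex $1,648; Thornfield Reservoir $1,692. Sum = $4,819.
Difference $4,818 − $4,819 = −$1 applied to Garrison Annex: Garrison Annex becomes $1,647.

Riverside Interchange: $386 | Lower Plaza: $1,093 | Garrison Annex: $1,647 | Thornfield Reservoir: $1,692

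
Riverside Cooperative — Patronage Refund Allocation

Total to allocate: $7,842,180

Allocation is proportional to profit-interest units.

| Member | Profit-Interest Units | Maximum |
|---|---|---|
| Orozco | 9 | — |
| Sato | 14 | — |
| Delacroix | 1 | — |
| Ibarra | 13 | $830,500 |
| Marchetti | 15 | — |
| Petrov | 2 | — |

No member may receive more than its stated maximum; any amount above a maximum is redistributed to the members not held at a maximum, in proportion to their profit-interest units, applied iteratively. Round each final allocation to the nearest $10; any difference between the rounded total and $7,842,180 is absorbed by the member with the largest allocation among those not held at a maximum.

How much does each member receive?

Orozco: $1,539,150 · Sato: $2,394,230 · Delacroix: $171,020 · Ibarra: $830,500 · Marchetti: $2,565,250 · Petrov: $342,030

Combined profit-interest units = 54.
Unconstrained shares: Orozco 1,307,030.00; Sato 2,033,157.78; Delacroix 145,225.56; Ibarra 1,887,932.22; Marchetti 2,178,383.33; Petrov 290,451.11.
Cap binds for Ibarra ($830,500); remaining pool $7,011,680 reallocated over remaining profit-interest units 41.
Shares after redistribution: Orozco 1,539,149.27 → $1,539,150; Sato 2,394,232.20 → $2,394,230; Delacroix 171,016.59 → $171,020; Marchetti 2,565,248.78 → $2,565,250; Petrov 342,033.17 → $342,030.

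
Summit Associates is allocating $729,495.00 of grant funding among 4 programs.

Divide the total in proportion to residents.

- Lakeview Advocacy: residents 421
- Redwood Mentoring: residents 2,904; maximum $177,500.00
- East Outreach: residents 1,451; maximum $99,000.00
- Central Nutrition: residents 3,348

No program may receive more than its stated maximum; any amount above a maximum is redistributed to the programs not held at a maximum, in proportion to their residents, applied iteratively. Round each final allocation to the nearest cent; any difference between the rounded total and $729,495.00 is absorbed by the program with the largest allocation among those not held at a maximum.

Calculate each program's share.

Combined residents = 8,124.
Proportional shares (ignoring caps): Lakeview Advocacy 37,803.7168; Redwood Mentoring 260,764.8301; East Outreach 130,292.6200; Central Nutrition 300,633.8331.
Capped: Redwood Mentoring ($177,500.00), East Outreach ($99,000.00); residual $452,995.00 reallocated over remaining residents 3,769.
Redistributed shares: Lakeview Advocacy 50,599.8660 → $50,599.87; Central Nutrition 402,395.1340 → $402,395.13.

Lakeview Advocacy: $50,599.87 · Redwood Mentoring: $177,500.00 · East Outreach: $99,000.00 · Central Nutrition: $402,395.13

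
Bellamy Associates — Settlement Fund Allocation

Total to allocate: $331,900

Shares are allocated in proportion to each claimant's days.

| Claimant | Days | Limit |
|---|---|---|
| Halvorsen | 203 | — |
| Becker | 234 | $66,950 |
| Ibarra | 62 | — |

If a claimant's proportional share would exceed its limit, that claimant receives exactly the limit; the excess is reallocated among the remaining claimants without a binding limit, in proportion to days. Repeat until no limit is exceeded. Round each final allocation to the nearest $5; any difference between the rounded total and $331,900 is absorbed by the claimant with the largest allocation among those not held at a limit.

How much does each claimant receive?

Halvorsen: $202,960 | Becker: $66,950 | Ibarra: $61,990

Sum of days: 499.
Pro-rata shares before constraints: Halvorsen 135,021.44; Becker 155,640.48; Ibarra 41,238.08.
Cap binds for Becker ($66,950); remaining pool $264,950 reallocated over remaining days 265.
Shares after redistribution: Halvorsen 202,961.70 → $202,960; Ibarra 61,988.30 → $61,990.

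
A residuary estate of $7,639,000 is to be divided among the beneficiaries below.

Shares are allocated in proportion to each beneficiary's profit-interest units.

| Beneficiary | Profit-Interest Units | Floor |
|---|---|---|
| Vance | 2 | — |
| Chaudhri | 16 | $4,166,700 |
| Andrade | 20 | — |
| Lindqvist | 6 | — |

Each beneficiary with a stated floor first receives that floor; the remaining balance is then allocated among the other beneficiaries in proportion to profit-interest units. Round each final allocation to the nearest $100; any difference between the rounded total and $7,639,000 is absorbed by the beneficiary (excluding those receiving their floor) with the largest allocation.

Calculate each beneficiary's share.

Vance: $248,000 · Chaudhri: $4,166,700 · Andrade: $2,480,200 · Lindqvist: $744,100

Minimums first: Chaudhri $4,166,700. Balance $3,472,300.
Balance split over remaining profit-interest units 28: Vance 248,021.43 → $248,000; Andrade 2,480,214.29 → $2,480,200; Lindqvist 744,064.29 → $744,100.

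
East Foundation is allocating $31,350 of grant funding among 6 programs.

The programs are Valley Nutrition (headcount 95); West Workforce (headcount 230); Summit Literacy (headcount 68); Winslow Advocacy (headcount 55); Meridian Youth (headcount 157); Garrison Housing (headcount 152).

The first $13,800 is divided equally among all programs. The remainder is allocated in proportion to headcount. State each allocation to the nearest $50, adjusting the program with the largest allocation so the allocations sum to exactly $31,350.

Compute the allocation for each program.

Valley Nutrition: $4,500 · West Workforce: $7,600 · Summit Literacy: $3,900 · Winslow Advocacy: $3,600 · Meridian Youth: $5,950 · Garrison Housing: $5,800

First tranche $13,800 split equally: $2,300 each.
Remainder $17,550 by headcount (total 757): Valley Nutrition 2,202.44 → $2,200; West Workforce 5,332.23 → $5,350; Summit Literacy 1,576.49 → $1,600; Winslow Advocacy 1,275.10 → $1,300; Meridian Youth 3,639.83 → $3,650; Garrison Housing 3,523.91 → $3,500.
Rounding difference −$50 on remainder applied to West Workforce.
Totals: Valley Nutrition $2,300 + $2,200 = $4,500; West Workforce $2,300 + $5,300 = $7,600; Summit Literacy $2,300 + $1,600 = $3,900; Winslow Advocacy $2,300 + $1,300 = $3,600; Meridian Youth $2,300 + $3,650 = $5,950; Garrison Housing $2,300 + $3,500 = $5,800.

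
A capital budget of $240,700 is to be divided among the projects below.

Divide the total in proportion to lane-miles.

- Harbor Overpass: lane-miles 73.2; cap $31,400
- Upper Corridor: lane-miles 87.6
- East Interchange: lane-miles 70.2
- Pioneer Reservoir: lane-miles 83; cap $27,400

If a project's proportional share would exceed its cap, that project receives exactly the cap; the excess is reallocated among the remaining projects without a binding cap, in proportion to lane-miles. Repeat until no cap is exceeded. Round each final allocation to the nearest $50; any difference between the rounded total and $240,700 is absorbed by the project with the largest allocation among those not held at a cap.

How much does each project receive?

Harbor Overpass: $31,400; Upper Corridor: $101,000; East Interchange: $80,900; Pioneer Reservoir: $27,400

Total lane-miles = 314.
Proportional shares (ignoring caps): Harbor Overpass 56,112.23; Upper Corridor 67,150.70; East Interchange 53,812.55; Pioneer Reservoir 63,624.52.
Held at cap: Harbor Overpass ($31,400), Pioneer Reservoir ($27,400); remaining pool $181,900 reallocated over remaining lane-miles 157.8.
Redistributed shares: Upper Corridor 100,978.71 → $101,000; East Interchange 80,921.29 → $80,900.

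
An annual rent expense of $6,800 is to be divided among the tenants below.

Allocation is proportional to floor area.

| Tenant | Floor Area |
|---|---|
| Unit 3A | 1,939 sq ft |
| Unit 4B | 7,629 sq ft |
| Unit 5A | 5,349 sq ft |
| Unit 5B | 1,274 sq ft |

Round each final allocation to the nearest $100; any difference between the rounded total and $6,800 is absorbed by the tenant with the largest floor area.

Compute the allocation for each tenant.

Total floor area = 1,939 + 7,629 + 5,349 + 1,274 = 16,191.
Proportional shares: Unit 3A 814.35; Unit 4B 3,204.08; Unit 5A 2,246.51; Unit 5B 535.06.
At nearest $100: Unit 3A $800; Unit 4B $3,200; Unit 5A $2,200; Unit 5B $500. Sum = $6,700.
Difference $6,800 − $6,700 = +$100 applied to largest floor area (Unit 4B): Unit 4B becomes $3,300.

Unit 3A: $800 · Unit 4B: $3,300 · Unit 5A: $2,200 · Unit 5B: $500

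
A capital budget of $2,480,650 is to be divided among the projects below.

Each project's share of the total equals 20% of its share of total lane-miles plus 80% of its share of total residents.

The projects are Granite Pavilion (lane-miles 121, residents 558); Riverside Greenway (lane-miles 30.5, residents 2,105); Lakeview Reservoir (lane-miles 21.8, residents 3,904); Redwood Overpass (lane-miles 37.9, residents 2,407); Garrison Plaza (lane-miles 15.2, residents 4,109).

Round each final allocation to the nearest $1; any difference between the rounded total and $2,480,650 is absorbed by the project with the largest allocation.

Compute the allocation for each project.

Lane-miles total 226.4; residents total 13,083.
Blended shares (20% lane-miles + 80% residents): Granite Pavilion 0.1410; Riverside Greenway 0.1557; Lakeview Reservoir 0.2580; Redwood Overpass 0.1807; Garrison Plaza 0.2647.
Unrounded shares: Granite Pavilion 349,799.12; Riverside Greenway 386,138.27; Lakeview Reservoir 639,957.98; Redwood Overpass 448,163.99; Garrison Plaza 656,590.64.
Rounded to nearest $1: Granite Pavilion $349,799; Riverside Greenway $386,138; Lakeview Reservoir $639,958; Redwood Overpass $448,164; Garrison Plaza $656,591. Sum = $2,480,650.
Rounded total matches; no reconciliation needed.

Granite Pavilion: $349,799 | Riverside Greenway: $386,138 | Lakeview Reservoir: $639,958 | Redwood Overpass: $448,164 | Garrison Plaza: $656,591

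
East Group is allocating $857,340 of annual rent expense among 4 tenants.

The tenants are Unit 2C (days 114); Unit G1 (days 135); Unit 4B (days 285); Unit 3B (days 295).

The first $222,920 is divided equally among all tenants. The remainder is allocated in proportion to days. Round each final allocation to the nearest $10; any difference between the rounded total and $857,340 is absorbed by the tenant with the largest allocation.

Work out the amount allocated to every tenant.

First tranche $222,920 split equally: $55,730 each.
Remainder $634,420 by days (total 829): Unit 2C 87,242.32 → $87,240; Unit G1 103,313.27 → $103,310; Unit 4B 218,105.79 → $218,110; Unit 3B 225,758.62 → $225,760.
Totals: Unit 2C $55,730 + $87,240 = $142,970; Unit G1 $55,730 + $103,310 = $159,040; Unit 4B $55,730 + $218,110 = $273,840; Unit 3B $55,730 + $225,760 = $281,490.

Unit 2C: $142,970 | Unit G1: $159,040 | Unit 4B: $273,840 | Unit 3B: $281,490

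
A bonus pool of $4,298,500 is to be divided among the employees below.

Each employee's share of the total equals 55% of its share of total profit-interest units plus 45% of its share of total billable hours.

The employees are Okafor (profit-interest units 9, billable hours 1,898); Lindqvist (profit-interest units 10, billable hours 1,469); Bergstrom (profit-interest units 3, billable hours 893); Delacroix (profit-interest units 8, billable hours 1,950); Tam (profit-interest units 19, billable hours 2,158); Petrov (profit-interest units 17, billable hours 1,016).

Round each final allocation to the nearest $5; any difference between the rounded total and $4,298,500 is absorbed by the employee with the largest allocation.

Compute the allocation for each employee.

Totals — profit-interest units 66, billable hours 9,384.
Combined weights (55% profit-interest units + 45% billable hours): Okafor 0.1660; Lindqvist 0.1538; Bergstrom 0.0678; Delacroix 0.1602; Tam 0.2618; Petrov 0.1904.
Proportional shares: Okafor 713,622.46; Lindqvist 661,013.47; Bergstrom 291,536.69; Delacroix 688,520.39; Tam 1,125,424.62; Petrov 818,382.36.
Rounded to nearest $5: Okafor $713,620; Lindqvist $661,015; Bergstrom $291,535; Delacroix $688,520; Tam $1,125,425; Petrov $818,380. Sum = $4,298,495.
Difference $4,298,500 − $4,298,495 = +$5 applied to largest allocation (Tam): Tam becomes $1,125,430.

Okafor: $713,620 | Lindqvist: $661,015 | Bergstrom: $291,535 | Delacroix: $688,520 | Tam: $1,125,430 | Petrov: $818,380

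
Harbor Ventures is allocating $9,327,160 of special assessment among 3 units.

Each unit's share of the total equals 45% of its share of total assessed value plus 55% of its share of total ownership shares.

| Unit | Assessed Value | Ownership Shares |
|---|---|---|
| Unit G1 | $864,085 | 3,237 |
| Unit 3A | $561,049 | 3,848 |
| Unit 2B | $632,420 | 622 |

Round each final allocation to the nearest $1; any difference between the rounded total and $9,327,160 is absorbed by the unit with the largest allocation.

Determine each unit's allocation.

Totals — assessed value 2,057,554, ownership shares 7,707.
Blended shares (45% assessed value + 55% ownership shares): Unit G1 0.4200; Unit 3A 0.3973; Unit 2B 0.1827.
Unrounded shares: Unit G1 3,917,268.28; Unit 3A 3,705,796.74; Unit 2B 1,704,094.98.
At nearest $1: Unit G1 $3,917,268; Unit 3A $3,705,797; Unit 2B $1,704,095. Sum = $9,327,160.
No rounding difference to absorb.

Unit G1: $3,917,268 · Unit 3A: $3,705,797 · Unit 2B: $1,704,095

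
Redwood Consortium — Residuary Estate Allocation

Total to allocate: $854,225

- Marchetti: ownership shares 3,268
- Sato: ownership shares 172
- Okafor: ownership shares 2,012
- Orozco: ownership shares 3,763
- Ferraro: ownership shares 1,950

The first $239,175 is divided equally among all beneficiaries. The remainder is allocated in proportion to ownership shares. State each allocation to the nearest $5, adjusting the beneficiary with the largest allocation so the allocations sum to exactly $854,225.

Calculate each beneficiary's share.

Equal tier: $239,175 ÷ 5 = $47,835 apiece.
Remainder $615,050 by ownership shares (total 11,165): Marchetti 180,025.38 → $180,025; Sato 9,475.02 → $9,475; Okafor 110,835.70 → $110,835; Orozco 207,293.61 → $207,295; Ferraro 107,420.29 → $107,420.
Totals: Marchetti $47,835 + $180,025 = $227,860; Sato $47,835 + $9,475 = $57,310; Okafor $47,835 + $110,835 = $158,670; Orozco $47,835 + $207,295 = $255,130; Ferraro $47,835 + $107,420 = $155,255.

Marchetti: $227,860; Sato: $57,310; Okafor: $158,670; Orozco: $255,130; Ferraro: $155,255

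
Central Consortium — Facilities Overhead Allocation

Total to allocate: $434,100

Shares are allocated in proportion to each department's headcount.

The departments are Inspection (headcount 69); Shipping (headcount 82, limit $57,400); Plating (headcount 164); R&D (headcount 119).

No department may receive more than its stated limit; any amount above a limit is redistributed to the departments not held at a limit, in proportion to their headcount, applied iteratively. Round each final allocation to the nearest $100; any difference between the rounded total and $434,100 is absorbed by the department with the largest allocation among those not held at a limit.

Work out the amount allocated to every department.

Total headcount = 434.
Unconstrained shares: Inspection 69,015.90; Shipping 82,018.89; Plating 164,037.79; R&D 119,027.42.
Capped: Shipping ($57,400); balance $376,700 reallocated over remaining headcount 352.
Remaining shares: Inspection 73,841.76 → $73,800; Plating 175,507.95 → $175,500; R&D 127,350.28 → $127,400.

Inspection: $73,800; Shipping: $57,400; Plating: $175,500; R&D: $127,400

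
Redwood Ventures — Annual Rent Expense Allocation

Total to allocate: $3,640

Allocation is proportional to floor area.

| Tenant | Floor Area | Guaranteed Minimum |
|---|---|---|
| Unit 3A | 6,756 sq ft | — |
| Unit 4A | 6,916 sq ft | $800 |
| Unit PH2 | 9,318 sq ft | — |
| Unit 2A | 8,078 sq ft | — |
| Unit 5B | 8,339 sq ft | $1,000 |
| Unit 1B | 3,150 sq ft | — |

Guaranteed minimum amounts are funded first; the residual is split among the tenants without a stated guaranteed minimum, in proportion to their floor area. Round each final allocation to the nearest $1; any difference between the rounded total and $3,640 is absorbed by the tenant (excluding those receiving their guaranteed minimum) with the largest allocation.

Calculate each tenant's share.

Minimums first: Unit 4A $800; Unit 5B $1,000. Remaining pool $1,840.
Remaining pool split over remaining floor area 27,302: Unit 3A 455.32 → $455; Unit PH2 627.98 → $628; Unit 2A 544.41 → $544; Unit 1B 212.29 → $212.
Rounding difference +$1 applied to Unit PH2 → $629.

Unit 3A: $455 | Unit 4A: $800 | Unit PH2: $629 | Unit 2A: $544 | Unit 5B: $1,000 | Unit 1B: $212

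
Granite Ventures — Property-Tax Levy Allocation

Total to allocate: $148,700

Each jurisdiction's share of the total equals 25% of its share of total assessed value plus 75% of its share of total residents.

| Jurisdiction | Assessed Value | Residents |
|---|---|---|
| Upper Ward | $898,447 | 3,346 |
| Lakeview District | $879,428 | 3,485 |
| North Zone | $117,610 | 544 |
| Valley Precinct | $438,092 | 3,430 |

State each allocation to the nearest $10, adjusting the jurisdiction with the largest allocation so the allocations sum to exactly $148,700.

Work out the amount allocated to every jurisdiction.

Assessed value total 2,333,577; residents total 10,805.
Blended shares (25% assessed value + 75% residents): Upper Ward 0.3285; Lakeview District 0.3361; North Zone 0.0504; Valley Precinct 0.2850.
Raw shares: Upper Ward 48,848.80; Lakeview District 49,980.52; North Zone 7,488.54; Valley Precinct 42,382.14.
After rounding ($10): Upper Ward $48,850; Lakeview District $49,980; North Zone $7,490; Valley Precinct $42,380. Sum = $148,700.
Sum already equals the total — no adjustment.

Upper Ward: $48,850 | Lakeview District: $49,980 | North Zone: $7,490 | Valley Precinct: $42,380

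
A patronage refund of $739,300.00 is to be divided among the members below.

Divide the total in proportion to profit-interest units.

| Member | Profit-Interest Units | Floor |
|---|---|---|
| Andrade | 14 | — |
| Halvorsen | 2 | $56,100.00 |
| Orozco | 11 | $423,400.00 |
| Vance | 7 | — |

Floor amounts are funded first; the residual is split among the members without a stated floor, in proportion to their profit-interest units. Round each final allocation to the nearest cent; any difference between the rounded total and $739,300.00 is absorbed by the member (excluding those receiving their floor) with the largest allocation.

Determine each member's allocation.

Andrade: $173,200.00 · Halvorsen: $56,100.00 · Orozco: $423,400.00 · Vance: $86,600.00

Guaranteed amounts: Halvorsen $56,100.00; Orozco $423,400.00. Residual $259,800.00.
Residual split over remaining profit-interest units 21: Andrade 173,200.0000 → $173,200.00; Vance 86,600.0000 → $86,600.00.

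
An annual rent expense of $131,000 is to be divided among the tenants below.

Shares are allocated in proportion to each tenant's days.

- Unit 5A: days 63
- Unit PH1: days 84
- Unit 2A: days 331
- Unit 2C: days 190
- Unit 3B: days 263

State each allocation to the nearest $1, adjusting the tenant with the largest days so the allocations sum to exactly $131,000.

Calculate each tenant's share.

Total days = 63 + 84 + 331 + 190 + 263 = 931.
Raw shares: Unit 5A 8,864.66; Unit PH1 11,819.55; Unit 2A 46,574.65; Unit 2C 26,734.69; Unit 3B 37,006.44.
Rounded to nearest $1: Unit 5A $8,865; Unit PH1 $11,820; Unit 2A $46,575; Unit 2C $26,735; Unit 3B $37,006. Sum = $131,001.
Difference $131,000 − $131,001 = −$1 applied to largest days (Unit 2A): Unit 2A becomes $46,574.

Unit 5A: $8,865 · Unit PH1: $11,820 · Unit 2A: $46,574 · Unit 2C: $26,735 · Unit 3B: $37,006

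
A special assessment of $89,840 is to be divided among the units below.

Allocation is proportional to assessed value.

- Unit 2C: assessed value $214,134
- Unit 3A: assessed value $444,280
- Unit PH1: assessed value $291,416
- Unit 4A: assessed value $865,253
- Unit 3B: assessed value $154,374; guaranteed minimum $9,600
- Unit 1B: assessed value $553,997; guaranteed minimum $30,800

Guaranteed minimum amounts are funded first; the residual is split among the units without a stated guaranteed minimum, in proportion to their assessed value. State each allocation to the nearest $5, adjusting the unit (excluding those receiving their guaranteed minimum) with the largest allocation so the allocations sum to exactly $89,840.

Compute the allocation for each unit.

Unit 2C: $5,835; Unit 3A: $12,100; Unit PH1: $7,940; Unit 4A: $23,565; Unit 3B: $9,600; Unit 1B: $30,800

Guaranteed amounts: Unit 3B $9,600; Unit 1B $30,800. Residual $49,440.
Residual split over remaining assessed value 1,815,083: Unit 2C 5,832.67 → $5,835; Unit 3A 12,101.49 → $12,100; Unit PH1 7,937.71 → $7,940; Unit 4A 23,568.13 → $23,570.
Rounding difference −$5 applied to Unit 4A → $23,565.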